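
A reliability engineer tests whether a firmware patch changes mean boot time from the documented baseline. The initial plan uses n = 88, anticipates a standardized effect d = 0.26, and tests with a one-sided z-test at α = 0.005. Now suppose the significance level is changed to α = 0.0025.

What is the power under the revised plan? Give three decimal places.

Power ≈ 0.356

δ = d·√n = 0.26 × √88 = 2.4390 (unchanged). New critical value: z_{0.0025} = 2.807.
Revised power = Φ(δ − 2.807) = Φ(-0.368) = 0.3564.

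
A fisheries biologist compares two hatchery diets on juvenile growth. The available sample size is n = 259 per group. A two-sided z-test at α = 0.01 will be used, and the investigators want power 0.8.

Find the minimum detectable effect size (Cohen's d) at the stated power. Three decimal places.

Required noncentrality: δ = z_{0.005} + z_{0.20} = 2.576 + 0.842 = 3.417.
(Lower-tail contribution to power is negligible for δ > 0.)
δ = d·√(n/2) ⇒ d = δ/√(n/2) = 3.417/√(259/2) = 0.3003.

d ≈ 0.300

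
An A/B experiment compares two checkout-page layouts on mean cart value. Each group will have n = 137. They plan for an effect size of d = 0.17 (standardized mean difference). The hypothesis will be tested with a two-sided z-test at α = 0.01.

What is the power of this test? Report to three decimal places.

Noncentrality parameter: δ = d·√(n/2) = 0.17 × √(137/2) = 1.4070
Critical value for a two-sided test at α = 0.01: z_{α/2} = 2.576.
Power = Φ(δ − 2.576) + Φ(−δ − 2.576) = Φ(-1.169) + Φ(-3.983) = 0.1212 + 0.0000 = 0.1213.

Power ≈ 0.121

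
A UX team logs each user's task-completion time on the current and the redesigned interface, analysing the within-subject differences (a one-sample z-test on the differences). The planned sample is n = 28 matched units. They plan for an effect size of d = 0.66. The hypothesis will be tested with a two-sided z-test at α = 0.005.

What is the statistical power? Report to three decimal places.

Power ≈ 0.753

Noncentrality parameter: δ = d·√n = 0.66 × √28 = 3.4924
Two-sided α = 0.005 → critical value z_{0.0025} = 2.807.
Power = Φ(δ − 2.807) + Φ(−δ − 2.807) = Φ(0.685) + Φ(-6.299) = 0.7534 + 0.0000 = 0.7534.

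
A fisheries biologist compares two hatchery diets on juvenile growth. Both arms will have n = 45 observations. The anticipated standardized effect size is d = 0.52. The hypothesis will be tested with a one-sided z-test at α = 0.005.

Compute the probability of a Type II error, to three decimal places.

β ≈ 0.543

Noncentrality parameter: δ = d·√(n/2) = 0.52 × √(45/2) = 2.4666
Critical value for a one-sided test at α = 0.005: z_α = 2.576.
Power = Φ(δ − 2.576) = Φ(-0.109) = 0.4565.
Type II error: β = 1 − power = 1 − 0.4565 = 0.5435.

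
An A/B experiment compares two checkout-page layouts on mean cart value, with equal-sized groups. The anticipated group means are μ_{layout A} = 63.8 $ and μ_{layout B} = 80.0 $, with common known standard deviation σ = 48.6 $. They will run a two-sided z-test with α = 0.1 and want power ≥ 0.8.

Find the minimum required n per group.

n = 112 per group

Standardized effect: d = |μ_{layout A} − μ_{layout B}| / σ = |63.8 − 80.0| / 48.6 = 0.3333
For power 0.8 need Φ(δ − z_{0.05}) = 0.8, so δ = z_{0.05} + z_{0.20} = 1.645 + 0.842 = 2.486.
(The Φ(−δ − z_{α/2}) term is vanishingly small for δ > 0 and is dropped in the standard sample-size formula.)
δ = d·√(n/2) ⇒ n = 2(δ/d)² = 2 × (2.486 / 0.3333)² = 111.29.
Rounding up, n = 112 per group.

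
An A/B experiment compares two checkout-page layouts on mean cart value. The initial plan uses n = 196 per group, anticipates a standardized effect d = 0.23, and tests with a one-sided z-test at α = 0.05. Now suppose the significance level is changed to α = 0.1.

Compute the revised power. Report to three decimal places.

δ = d·√(n/2) = 0.23 × √(196/2) = 2.2769 (unchanged). New critical value: z_{0.1} = 1.282.
Revised power = P(Z > 1.282 − δ) = Φ(0.995) = 0.8402.

Power ≈ 0.840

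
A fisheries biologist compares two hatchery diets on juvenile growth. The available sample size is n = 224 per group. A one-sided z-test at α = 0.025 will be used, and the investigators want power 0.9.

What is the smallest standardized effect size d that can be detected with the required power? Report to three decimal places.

d ≈ 0.306

Need Φ(δ − 1.960) = 0.9, so δ = 1.960 + 1.282 = 3.242.
δ = d·√(n/2) ⇒ d = δ/√(n/2) = 3.242/√(224/2) = 0.3063.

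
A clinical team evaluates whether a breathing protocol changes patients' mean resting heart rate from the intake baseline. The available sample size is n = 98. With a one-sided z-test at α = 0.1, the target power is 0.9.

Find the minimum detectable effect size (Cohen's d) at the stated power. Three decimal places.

d ≈ 0.259

Required noncentrality: δ = z_{0.1} + z_{0.10} = 1.282 + 1.282 = 2.563.
δ = d·√n ⇒ d = δ/√n = 2.563/√98 = 0.2589.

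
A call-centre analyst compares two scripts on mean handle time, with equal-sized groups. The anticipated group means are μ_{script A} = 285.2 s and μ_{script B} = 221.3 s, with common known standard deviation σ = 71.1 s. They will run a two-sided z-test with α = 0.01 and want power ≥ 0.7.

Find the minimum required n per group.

Standardized effect: d = |μ_{script A} − μ_{script B}| / σ = |285.2 − 221.3| / 71.1 = 0.8987
Set Φ(δ − 2.576) = 0.7; then δ − 2.576 = Φ⁻¹(0.7) = 0.524, giving δ = 3.100.
(The Φ(−δ − z_{α/2}) term is vanishingly small for δ > 0 and is dropped in the standard sample-size formula.)
δ = d·√(n/2) ⇒ n = 2(δ/d)² = 2 × (3.100 / 0.8987)² = 23.80.
Round up to the next whole unit.

n = 24 per group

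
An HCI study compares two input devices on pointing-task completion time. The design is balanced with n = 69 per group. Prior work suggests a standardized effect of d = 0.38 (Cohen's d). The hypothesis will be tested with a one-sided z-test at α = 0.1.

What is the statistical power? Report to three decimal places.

Noncentrality parameter: δ = d·√(n/2) = 0.38 × √(69/2) = 2.2320
One-sided α = 0.1 → critical value z_{0.1} = 1.282.
Power = Φ(δ − 1.282) = Φ(0.950) = 0.8291.

Power ≈ 0.829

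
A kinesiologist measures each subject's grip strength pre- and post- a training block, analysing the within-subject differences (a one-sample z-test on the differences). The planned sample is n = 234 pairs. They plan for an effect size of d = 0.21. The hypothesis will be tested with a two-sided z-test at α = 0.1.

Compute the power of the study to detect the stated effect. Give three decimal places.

Noncentrality parameter: δ = d·√n = 0.21 × √234 = 3.2124
Critical value for a two-sided test at α = 0.1: z_{α/2} = 1.645.
Power = Φ(δ − 1.645) + Φ(−δ − 1.645) = Φ(1.568) + Φ(-4.857) = 0.9415 + 0.0000 = 0.9415.

Power ≈ 0.942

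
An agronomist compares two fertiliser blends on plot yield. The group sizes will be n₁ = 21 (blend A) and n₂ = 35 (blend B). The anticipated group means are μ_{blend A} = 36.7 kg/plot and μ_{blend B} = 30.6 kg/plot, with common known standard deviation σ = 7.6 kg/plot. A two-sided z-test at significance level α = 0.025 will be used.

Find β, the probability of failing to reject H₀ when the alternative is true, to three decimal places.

β ≈ 0.253

Standardized effect: d = |μ_{blend A} − μ_{blend B}| / σ = |36.7 − 30.6| / 7.6 = 0.8026
Noncentrality parameter: δ = d / √(1/n₁ + 1/n₂) = 0.8026 / √(1/21 + 1/35) = 2.9078
Two-sided α = 0.025 → critical value z_{0.0125} = 2.241.
Power = Φ(δ − 2.241) + Φ(−δ − 2.241) = Φ(0.666) + Φ(-5.149) = 0.7474 + 0.0000 = 0.7474.
Type II error: β = 1 − power = 1 − 0.7474 = 0.2526.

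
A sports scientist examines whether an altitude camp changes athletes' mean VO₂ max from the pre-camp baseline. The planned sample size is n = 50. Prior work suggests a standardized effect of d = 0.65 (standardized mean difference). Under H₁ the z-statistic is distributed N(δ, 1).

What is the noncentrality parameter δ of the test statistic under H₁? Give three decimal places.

δ ≈ 4.596

δ = d·√n = 0.65 × √50 = 4.5962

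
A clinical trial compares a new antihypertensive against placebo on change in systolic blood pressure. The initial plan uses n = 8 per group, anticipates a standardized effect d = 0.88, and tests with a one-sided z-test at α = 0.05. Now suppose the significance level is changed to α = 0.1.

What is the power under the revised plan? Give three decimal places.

Power ≈ 0.684

δ = d·√(n/2) = 0.88 × √(8/2) = 1.7600 (unchanged). New critical value: z_{0.1} = 1.282.
Revised power = P(Z > 1.282 − δ) = Φ(0.478) = 0.6838.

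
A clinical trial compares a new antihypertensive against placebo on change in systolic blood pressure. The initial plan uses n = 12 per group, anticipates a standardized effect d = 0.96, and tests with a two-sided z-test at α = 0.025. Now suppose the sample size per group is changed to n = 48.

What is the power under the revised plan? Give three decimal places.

Power ≈ 0.993

With n = 48 per group: δ = d·√(n/2) = 0.96 × √(48/2) = 4.7030. Critical value z_{0.0125} = 2.241.
Revised power = Φ(δ − 2.241) + Φ(−δ − 2.241) = Φ(2.462) + Φ(-6.944) = 0.9931 + 0.0000 = 0.9931.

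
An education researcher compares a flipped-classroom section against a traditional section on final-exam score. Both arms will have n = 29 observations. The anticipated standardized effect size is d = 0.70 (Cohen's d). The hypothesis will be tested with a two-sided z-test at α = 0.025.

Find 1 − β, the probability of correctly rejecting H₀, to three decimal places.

Power ≈ 0.664

Noncentrality parameter: λ = d·√(n/2) = 0.70 × √(29/2) = 2.6655
Two-sided α = 0.025 → critical value z_{0.0125} = 2.241.
Power = Φ(λ − 2.241) + Φ(−λ − 2.241) = Φ(0.424) + Φ(-4.907) = 0.6643 + 0.0000 = 0.6643.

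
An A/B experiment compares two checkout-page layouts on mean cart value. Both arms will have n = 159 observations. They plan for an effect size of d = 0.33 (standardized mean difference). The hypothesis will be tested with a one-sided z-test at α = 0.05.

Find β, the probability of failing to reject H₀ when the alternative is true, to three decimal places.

Noncentrality parameter: λ = d·√(n/2) = 0.33 × √(159/2) = 2.9424
Critical value for a one-sided test at α = 0.05: z_α = 1.645.
Power = Φ(λ − 1.645) = Φ(1.298) = 0.9028.
Type II error: β = 1 − power = 1 − 0.9028 = 0.0972.

β ≈ 0.097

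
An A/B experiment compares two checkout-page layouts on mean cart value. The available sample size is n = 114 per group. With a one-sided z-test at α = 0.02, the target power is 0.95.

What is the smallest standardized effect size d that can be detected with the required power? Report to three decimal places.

Need Φ(δ − 2.054) = 0.95, so δ = 2.054 + 1.645 = 3.699.
δ = d·√(n/2) ⇒ d = δ/√(n/2) = 3.699/√(114/2) = 0.4899.

d ≈ 0.490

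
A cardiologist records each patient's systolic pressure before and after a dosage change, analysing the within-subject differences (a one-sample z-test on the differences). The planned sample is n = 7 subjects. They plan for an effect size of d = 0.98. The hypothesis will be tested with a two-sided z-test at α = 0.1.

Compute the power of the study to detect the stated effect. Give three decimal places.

Noncentrality parameter: δ = d·√n = 0.98 × √7 = 2.5928
Critical value for a two-sided test at α = 0.1: z_{α/2} = 1.645.
Power = Φ(δ − 1.645) + Φ(−δ − 1.645) = Φ(0.948) + Φ(-4.238) = 0.8284 + 0.0000 = 0.8284.

Power ≈ 0.828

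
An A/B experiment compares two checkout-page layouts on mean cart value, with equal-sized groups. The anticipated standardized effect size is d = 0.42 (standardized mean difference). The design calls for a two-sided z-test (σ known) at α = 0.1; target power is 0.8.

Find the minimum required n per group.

n = 71 per group

Set Φ(δ − 1.645) = 0.8; then δ − 1.645 = Φ⁻¹(0.8) = 0.842, giving δ = 2.486.
(Ignoring the negligible lower-tail rejection probability gives the usual closed-form inversion.)
δ = d·√(n/2) ⇒ n = 2(δ/d)² = 2 × (2.486 / 0.42)² = 70.10.
Rounding up, n = 71 per group.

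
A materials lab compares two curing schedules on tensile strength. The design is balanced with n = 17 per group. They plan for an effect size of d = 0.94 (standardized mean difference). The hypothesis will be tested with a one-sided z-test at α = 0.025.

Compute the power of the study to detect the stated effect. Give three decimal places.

Power ≈ 0.782

Noncentrality parameter: δ = d·√(n/2) = 0.94 × √(17/2) = 2.7405
Critical value for a one-sided test at α = 0.025: z_α = 1.960.
Power = Φ(δ − 1.960) = Φ(0.781) = 0.7825.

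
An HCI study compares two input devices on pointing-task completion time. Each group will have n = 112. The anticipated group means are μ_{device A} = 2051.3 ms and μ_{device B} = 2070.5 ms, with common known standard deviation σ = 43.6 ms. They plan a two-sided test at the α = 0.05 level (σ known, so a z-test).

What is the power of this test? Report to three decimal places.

Power ≈ 0.909

Standardized effect: d = |μ_{device A} − μ_{device B}| / σ = |2051.3 − 2070.5| / 43.6 = 0.4404
Noncentrality parameter: δ = d·√(n/2) = 0.4404 × √(112/2) = 3.2954
Two-sided α = 0.05 → critical value z_{0.025} = 1.960.
Power = Φ(δ − 1.960) + Φ(−δ − 1.960) = Φ(1.335) + Φ(-5.255) = 0.9091 + 0.0000 = 0.9091.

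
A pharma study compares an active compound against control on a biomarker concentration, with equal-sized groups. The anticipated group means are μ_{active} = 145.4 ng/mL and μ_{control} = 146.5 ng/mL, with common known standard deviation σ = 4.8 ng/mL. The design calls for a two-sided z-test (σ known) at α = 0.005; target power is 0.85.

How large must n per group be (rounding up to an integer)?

Standardized effect: d = |μ_{active} − μ_{control}| / σ = |145.4 − 146.5| / 4.8 = 0.2292
Set Φ(δ − 2.807) = 0.85; then δ − 2.807 = Φ⁻¹(0.85) = 1.036, giving δ = 3.843.
(For δ > 0 the lower-tail rejection region contributes negligibly to power, so the one-term inversion is standard.)
δ = d·√(n/2) ⇒ n = 2(δ/d)² = 2 × (3.843 / 0.2292)² = 562.57.
Rounding up, n = 563 per group.

n = 563 per group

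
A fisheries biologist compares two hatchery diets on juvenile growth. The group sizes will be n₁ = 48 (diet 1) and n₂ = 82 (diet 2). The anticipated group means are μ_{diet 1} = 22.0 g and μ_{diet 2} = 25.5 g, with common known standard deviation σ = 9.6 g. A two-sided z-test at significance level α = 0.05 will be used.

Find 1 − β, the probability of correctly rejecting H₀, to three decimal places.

Standardized effect: d = |μ_{diet 1} − μ_{diet 2}| / σ = |22.0 − 25.5| / 9.6 = 0.3646
Noncentrality parameter: δ = d / √(1/n₁ + 1/n₂) = 0.3646 / √(1/48 + 1/82) = 2.0061
Two-sided α = 0.05 → critical value z_{0.025} = 1.960.
Power = Φ(δ − 1.960) + Φ(−δ − 1.960) = Φ(0.046) + Φ(-3.966) = 0.5184 + 0.0000 = 0.5184.

Power ≈ 0.518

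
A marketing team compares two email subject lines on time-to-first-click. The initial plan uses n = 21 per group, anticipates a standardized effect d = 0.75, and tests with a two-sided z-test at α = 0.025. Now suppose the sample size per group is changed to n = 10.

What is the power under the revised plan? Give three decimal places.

With n = 10 per group: δ = d·√(n/2) = 0.75 × √(10/2) = 1.6771. Critical value z_{0.0125} = 2.241.
Revised power = Φ(δ − 2.241) + Φ(−δ − 2.241) = Φ(-0.564) + Φ(-3.918) = 0.2863 + 0.0000 = 0.2863.

Power ≈ 0.286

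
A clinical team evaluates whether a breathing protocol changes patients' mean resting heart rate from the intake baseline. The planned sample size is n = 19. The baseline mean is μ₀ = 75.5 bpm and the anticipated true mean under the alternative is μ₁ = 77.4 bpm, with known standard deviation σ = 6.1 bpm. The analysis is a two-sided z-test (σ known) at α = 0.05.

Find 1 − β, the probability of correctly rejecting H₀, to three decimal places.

Power ≈ 0.274

Standardized effect: d = |μ₁ − μ₀| / σ = |77.4 − 75.5| / 6.1 = 0.3115
Noncentrality parameter: λ = d·√n = 0.3115 × √19 = 1.3577
Two-sided α = 0.05 → critical value z_{0.025} = 1.960.
Power = Φ(λ − 1.960) + Φ(−λ − 1.960) = Φ(-0.602) + Φ(-3.318) = 0.2735 + 0.0005 = 0.2739.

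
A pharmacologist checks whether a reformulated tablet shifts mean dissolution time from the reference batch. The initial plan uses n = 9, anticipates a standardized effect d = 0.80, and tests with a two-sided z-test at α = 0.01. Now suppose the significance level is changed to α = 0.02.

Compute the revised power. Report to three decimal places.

δ = d·√n = 0.80 × √9 = 2.4000 (unchanged). New critical value: z_{0.01} = 2.326.
Revised power = Φ(δ − 2.326) + Φ(−δ − 2.326) = Φ(0.074) + Φ(-4.726) = 0.5294 + 0.0000 = 0.5294.

Power ≈ 0.529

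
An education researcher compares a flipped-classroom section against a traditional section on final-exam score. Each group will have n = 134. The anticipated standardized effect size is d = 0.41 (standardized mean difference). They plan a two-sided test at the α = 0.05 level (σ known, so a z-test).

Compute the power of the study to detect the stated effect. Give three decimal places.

Noncentrality parameter: δ = d·√(n/2) = 0.41 × √(134/2) = 3.3560
Two-sided α = 0.05 → critical value z_{0.025} = 1.960.
Power = Φ(δ − 1.960) + Φ(−δ − 1.960) = Φ(1.396) + Φ(-5.316) = 0.9186 + 0.0000 = 0.9186.

Power ≈ 0.919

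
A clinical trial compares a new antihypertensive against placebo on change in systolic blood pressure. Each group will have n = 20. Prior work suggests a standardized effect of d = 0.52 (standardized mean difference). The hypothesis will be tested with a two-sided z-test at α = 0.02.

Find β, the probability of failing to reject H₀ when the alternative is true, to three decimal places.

β ≈ 0.752

Noncentrality parameter: δ = d·√(n/2) = 0.52 × √(20/2) = 1.6444
Two-sided α = 0.02 → critical value z_{0.01} = 2.326.
Power = Φ(δ − 2.326) + Φ(−δ − 2.326) = Φ(-0.682) + Φ(-3.971) = 0.2476 + 0.0000 = 0.2477.
Type II error: β = 1 − power = 1 − 0.2477 = 0.7523.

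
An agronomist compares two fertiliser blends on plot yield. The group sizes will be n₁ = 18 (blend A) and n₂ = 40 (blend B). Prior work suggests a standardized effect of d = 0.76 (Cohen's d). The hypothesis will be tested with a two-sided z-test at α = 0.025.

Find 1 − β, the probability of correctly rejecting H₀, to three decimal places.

Noncentrality parameter: δ = d / √(1/n₁ + 1/n₂) = 0.76 / √(1/18 + 1/40) = 2.6777
Two-sided α = 0.025 → critical value z_{0.0125} = 2.241.
Power = Φ(δ − 2.241) + Φ(−δ − 2.241) = Φ(0.436) + Φ(-4.919) = 0.6687 + 0.0000 = 0.6687.

Power ≈ 0.669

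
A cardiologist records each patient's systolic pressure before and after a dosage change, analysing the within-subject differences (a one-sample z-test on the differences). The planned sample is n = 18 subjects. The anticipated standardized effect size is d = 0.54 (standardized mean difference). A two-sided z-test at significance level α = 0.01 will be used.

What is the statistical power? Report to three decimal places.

Power ≈ 0.388

Noncentrality parameter: δ = d·√n = 0.54 × √18 = 2.2910
Critical value for a two-sided test at α = 0.01: z_{α/2} = 2.576.
Power = Φ(δ − 2.576) + Φ(−δ − 2.576) = Φ(-0.285) + Φ(-4.867) = 0.3879 + 0.0000 = 0.3879.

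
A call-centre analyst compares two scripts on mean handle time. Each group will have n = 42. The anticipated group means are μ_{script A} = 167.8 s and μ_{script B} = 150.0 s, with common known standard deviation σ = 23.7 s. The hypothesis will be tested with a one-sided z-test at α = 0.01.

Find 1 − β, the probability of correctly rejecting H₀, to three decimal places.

Standardized effect: d = |μ_{script A} − μ_{script B}| / σ = |167.8 − 150.0| / 23.7 = 0.7511
Noncentrality parameter: δ = d·√(n/2) = 0.7511 × √(42/2) = 3.4418
Critical value for a one-sided test at α = 0.01: z_α = 2.326.
Power = Φ(δ − 2.326) = Φ(1.115) = 0.8677.

Power ≈ 0.868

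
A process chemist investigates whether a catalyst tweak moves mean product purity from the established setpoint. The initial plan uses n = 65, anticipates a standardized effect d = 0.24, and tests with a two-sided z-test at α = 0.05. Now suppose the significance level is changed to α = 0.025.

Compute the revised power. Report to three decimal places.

Power ≈ 0.380

δ = d·√n = 0.24 × √65 = 1.9349 (unchanged). New critical value: z_{0.0125} = 2.241.
Revised power = Φ(δ − 2.241) + Φ(−δ − 2.241) = Φ(-0.306) + Φ(-4.176) = 0.3796 + 0.0000 = 0.3796.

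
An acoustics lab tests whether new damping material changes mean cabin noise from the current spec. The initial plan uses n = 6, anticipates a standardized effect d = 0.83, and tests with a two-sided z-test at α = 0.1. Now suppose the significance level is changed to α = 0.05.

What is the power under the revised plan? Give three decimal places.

Power ≈ 0.529

δ = d·√n = 0.83 × √6 = 2.0331 (unchanged). New critical value: z_{0.025} = 1.960.
Revised power = Φ(δ − 1.960) + Φ(−δ − 1.960) = Φ(0.073) + Φ(-3.993) = 0.5291 + 0.0000 = 0.5292.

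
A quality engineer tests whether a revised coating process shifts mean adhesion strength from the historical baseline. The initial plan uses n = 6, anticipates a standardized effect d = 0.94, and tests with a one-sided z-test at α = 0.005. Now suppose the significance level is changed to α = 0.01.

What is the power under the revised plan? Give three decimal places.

Power ≈ 0.490

δ = d·√n = 0.94 × √6 = 2.3025 (unchanged). New critical value: z_{0.01} = 2.326.
Revised power = P(Z > 2.326 − δ) = Φ(-0.024) = 0.4905.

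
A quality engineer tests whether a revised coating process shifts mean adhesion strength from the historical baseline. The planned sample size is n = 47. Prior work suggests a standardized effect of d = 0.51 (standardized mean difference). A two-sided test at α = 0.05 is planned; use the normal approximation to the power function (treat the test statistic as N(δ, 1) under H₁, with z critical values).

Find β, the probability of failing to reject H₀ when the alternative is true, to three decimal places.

β ≈ 0.062

Noncentrality parameter: δ = d·√n = 0.51 × √47 = 3.4964
Two-sided α = 0.05 → critical value z_{0.025} = 1.960.
Power = Φ(δ − 1.960) + Φ(−δ − 1.960) = Φ(1.536) + Φ(-5.456) = 0.9378 + 0.0000 = 0.9378.
Type II error: β = 1 − power = 1 − 0.9378 = 0.0622.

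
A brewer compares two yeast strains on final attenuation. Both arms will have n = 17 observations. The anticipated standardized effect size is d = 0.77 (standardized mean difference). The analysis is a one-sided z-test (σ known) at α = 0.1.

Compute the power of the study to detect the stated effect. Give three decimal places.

Power ≈ 0.832

Noncentrality parameter: δ = d·√(n/2) = 0.77 × √(17/2) = 2.2449
Critical value for a one-sided test at α = 0.1: z_α = 1.282.
Power = Φ(δ − 1.282) = Φ(0.963) = 0.8323.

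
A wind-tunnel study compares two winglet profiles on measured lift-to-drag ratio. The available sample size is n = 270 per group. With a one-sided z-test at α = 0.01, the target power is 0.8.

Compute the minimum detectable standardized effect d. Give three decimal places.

d ≈ 0.273

Required noncentrality: δ = z_{0.01} + z_{0.20} = 2.326 + 0.842 = 3.168.
δ = d·√(n/2) ⇒ d = δ/√(n/2) = 3.168/√(270/2) = 0.2727.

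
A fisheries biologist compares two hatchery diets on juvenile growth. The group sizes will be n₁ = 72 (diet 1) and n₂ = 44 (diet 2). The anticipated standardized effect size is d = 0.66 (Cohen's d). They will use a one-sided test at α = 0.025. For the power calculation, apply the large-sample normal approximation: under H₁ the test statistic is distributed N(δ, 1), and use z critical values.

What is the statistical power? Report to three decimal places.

Noncentrality parameter: δ = d / √(1/n₁ + 1/n₂) = 0.66 / √(1/72 + 1/44) = 3.4491
Critical value for a one-sided test at α = 0.025: z_α = 1.960.
Power = P(Z > 1.960 − δ) = Φ(1.489) = 0.9318.

Power ≈ 0.932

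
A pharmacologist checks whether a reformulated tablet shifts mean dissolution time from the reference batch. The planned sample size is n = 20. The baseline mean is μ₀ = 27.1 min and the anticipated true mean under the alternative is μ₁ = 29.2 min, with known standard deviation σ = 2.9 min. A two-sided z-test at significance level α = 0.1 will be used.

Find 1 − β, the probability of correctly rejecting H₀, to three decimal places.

Power ≈ 0.944

Standardized effect: d = |μ₁ − μ₀| / σ = |29.2 − 27.1| / 2.9 = 0.7241
Noncentrality parameter: δ = d·√n = 0.7241 × √20 = 3.2384
Critical value for a two-sided test at α = 0.1: z_{α/2} = 1.645.
Power = Φ(δ − 1.645) + Φ(−δ − 1.645) = Φ(1.594) + Φ(-4.883) = 0.9445 + 0.0000 = 0.9445.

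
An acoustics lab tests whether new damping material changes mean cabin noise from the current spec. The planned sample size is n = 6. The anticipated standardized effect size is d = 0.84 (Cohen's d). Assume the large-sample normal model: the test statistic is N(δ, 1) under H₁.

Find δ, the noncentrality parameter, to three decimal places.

δ ≈ 2.058

The noncentrality parameter scales effect size by the design's sample-size factor: δ = d·√n = 0.84 × √6 = 2.0576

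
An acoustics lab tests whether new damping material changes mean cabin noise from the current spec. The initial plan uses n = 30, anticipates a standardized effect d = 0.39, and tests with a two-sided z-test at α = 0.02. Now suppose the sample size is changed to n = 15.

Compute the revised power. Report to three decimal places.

With n = 15: δ = d·√n = 0.39 × √15 = 1.5105. Critical value z_{0.01} = 2.326.
Revised power = Φ(δ − 2.326) + Φ(−δ − 2.326) = Φ(-0.816) + Φ(-3.837) = 0.2073 + 0.0001 = 0.2073.

Power ≈ 0.207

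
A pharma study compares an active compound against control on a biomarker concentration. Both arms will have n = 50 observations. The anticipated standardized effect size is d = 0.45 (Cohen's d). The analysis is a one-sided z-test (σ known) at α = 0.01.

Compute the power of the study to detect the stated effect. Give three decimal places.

Noncentrality parameter: δ = d·√(n/2) = 0.45 × √(50/2) = 2.2500
One-sided α = 0.01 → critical value z_{0.01} = 2.326.
Power = P(Z > 2.326 − δ) = Φ(-0.076) = 0.4696.

Power ≈ 0.470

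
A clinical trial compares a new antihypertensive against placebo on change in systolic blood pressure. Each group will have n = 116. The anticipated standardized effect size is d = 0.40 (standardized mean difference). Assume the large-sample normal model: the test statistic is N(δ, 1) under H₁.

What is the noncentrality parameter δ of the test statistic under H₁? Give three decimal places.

δ = d·√(n/2) = 0.40 × √(116/2) = 3.0463

δ ≈ 3.046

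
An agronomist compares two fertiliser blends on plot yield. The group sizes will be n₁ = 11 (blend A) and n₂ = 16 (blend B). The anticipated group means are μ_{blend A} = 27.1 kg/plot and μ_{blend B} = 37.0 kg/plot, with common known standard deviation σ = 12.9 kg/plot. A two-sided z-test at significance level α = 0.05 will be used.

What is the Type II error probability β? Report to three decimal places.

β ≈ 0.500

Standardized effect: d = |μ_{blend A} − μ_{blend B}| / σ = |27.1 − 37.0| / 12.9 = 0.7674
Noncentrality parameter: δ = d / √(1/n₁ + 1/n₂) = 0.7674 / √(1/11 + 1/16) = 1.9594
Critical value for a two-sided test at α = 0.05: z_{α/2} = 1.960.
Power = Φ(δ − 1.960) + Φ(−δ − 1.960) = Φ(-0.001) + Φ(-3.919) = 0.4998 + 0.0000 = 0.4998.
Type II error: β = 1 − power = 1 − 0.4998 = 0.5002.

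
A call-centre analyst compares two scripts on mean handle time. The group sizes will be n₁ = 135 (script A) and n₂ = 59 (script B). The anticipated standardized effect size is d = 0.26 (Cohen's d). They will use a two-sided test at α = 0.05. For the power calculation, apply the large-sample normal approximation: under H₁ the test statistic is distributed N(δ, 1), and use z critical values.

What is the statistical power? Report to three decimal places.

Power ≈ 0.385

Noncentrality parameter: δ = d / √(1/n₁ + 1/n₂) = 0.26 / √(1/135 + 1/59) = 1.6660
Critical value for a two-sided test at α = 0.05: z_{α/2} = 1.960.
Power = Φ(δ − 1.960) + Φ(−δ − 1.960) = Φ(-0.294) + Φ(-3.626) = 0.3844 + 0.0001 = 0.3845.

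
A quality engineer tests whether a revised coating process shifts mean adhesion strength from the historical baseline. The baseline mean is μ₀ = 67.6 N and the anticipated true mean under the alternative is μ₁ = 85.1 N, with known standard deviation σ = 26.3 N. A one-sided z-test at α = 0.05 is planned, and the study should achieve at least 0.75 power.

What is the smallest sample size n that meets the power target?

Standardized effect: d = |μ₁ − μ₀| / σ = |85.1 − 67.6| / 26.3 = 0.6654
For power 0.75 need Φ(δ − z_{0.05}) = 0.75, so δ = z_{0.05} + z_{0.25} = 1.645 + 0.674 = 2.319.
δ = d·√n ⇒ n = (δ/d)² = (2.319 / 0.6654)² = 12.15.
Rounding up, n = 13.

n = 13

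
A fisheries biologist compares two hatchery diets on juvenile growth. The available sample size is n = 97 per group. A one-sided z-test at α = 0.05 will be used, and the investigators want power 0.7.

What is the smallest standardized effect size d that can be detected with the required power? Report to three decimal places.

Required noncentrality: δ = z_{0.05} + z_{0.30} = 1.645 + 0.524 = 2.169.
δ = d·√(n/2) ⇒ d = δ/√(n/2) = 2.169/√(97/2) = 0.3115.

d ≈ 0.311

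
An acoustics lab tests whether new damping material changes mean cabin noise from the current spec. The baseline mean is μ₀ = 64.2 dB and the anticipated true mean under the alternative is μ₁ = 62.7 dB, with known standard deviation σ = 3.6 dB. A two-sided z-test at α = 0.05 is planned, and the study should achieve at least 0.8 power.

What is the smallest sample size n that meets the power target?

n = 46

Standardized effect: d = |μ₁ − μ₀| / σ = |62.7 − 64.2| / 3.6 = 0.4167
For power 0.8 need Φ(δ − z_{0.025}) = 0.8, so δ = z_{0.025} + z_{0.20} = 1.960 + 0.842 = 2.802.
(For δ > 0 the lower-tail rejection region contributes negligibly to power, so the one-term inversion is standard.)
δ = d·√n ⇒ n = (δ/d)² = (2.802 / 0.4167)² = 45.21.
Rounding up, n = 46.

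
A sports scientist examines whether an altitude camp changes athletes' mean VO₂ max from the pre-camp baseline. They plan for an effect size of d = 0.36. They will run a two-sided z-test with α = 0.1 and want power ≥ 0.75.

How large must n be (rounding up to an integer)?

n = 42

Set Φ(δ − 1.645) = 0.75; then δ − 1.645 = Φ⁻¹(0.75) = 0.674, giving δ = 2.319.
(Ignoring the negligible lower-tail rejection probability gives the usual closed-form inversion.)
δ = d·√n ⇒ n = (δ/d)² = (2.319 / 0.36)² = 41.51.
Rounding up, n = 42.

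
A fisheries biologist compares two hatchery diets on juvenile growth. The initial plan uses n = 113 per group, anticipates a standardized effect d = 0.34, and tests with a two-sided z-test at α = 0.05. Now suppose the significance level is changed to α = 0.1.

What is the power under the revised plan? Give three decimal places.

Power ≈ 0.819

δ = d·√(n/2) = 0.34 × √(113/2) = 2.5557 (unchanged). New critical value: z_{0.05} = 1.645.
Revised power = Φ(δ − 1.645) + Φ(−δ − 1.645) = Φ(0.911) + Φ(-4.201) = 0.8188 + 0.0000 = 0.8188.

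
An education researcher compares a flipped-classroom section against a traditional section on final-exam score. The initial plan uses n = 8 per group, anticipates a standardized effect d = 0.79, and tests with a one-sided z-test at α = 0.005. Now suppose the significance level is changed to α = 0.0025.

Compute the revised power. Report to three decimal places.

δ = d·√(n/2) = 0.79 × √(8/2) = 1.5800 (unchanged). New critical value: z_{0.0025} = 2.807.
Revised power = Φ(δ − 2.807) = Φ(-1.227) = 0.1099.

Power ≈ 0.110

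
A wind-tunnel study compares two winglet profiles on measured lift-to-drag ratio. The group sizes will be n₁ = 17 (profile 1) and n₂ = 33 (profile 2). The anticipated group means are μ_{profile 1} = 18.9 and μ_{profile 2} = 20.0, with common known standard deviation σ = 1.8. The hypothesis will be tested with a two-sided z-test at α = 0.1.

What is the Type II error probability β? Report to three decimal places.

Standardized effect: d = |μ_{profile 1} − μ_{profile 2}| / σ = |18.9 − 20.0| / 1.8 = 0.6111
Noncentrality parameter: δ = d / √(1/n₁ + 1/n₂) = 0.6111 / √(1/17 + 1/33) = 2.0470
Critical value for a two-sided test at α = 0.1: z_{α/2} = 1.645.
Power = Φ(δ − 1.645) + Φ(−δ − 1.645) = Φ(0.402) + Φ(-3.692) = 0.6562 + 0.0001 = 0.6563.
Type II error: β = 1 − power = 1 − 0.6563 = 0.3437.

β ≈ 0.344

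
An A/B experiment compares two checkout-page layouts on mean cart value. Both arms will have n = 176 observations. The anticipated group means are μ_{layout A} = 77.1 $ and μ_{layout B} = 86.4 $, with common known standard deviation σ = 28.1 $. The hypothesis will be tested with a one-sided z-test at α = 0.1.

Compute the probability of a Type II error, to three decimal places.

Standardized effect: d = |μ_{layout A} − μ_{layout B}| / σ = |77.1 − 86.4| / 28.1 = 0.3310
Noncentrality parameter: δ = d·√(n/2) = 0.3310 × √(176/2) = 3.1047
One-sided α = 0.1 → critical value z_{0.1} = 1.282.
Power = P(Z > 1.282 − δ) = Φ(1.823) = 0.9659.
Type II error: β = 1 − power = 1 − 0.9659 = 0.0341.

β ≈ 0.034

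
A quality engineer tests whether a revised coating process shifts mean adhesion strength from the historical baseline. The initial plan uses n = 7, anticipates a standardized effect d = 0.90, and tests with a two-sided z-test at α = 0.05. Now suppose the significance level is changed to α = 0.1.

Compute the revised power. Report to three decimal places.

δ = d·√n = 0.90 × √7 = 2.3812 (unchanged). New critical value: z_{0.05} = 1.645.
Revised power = Φ(δ − 1.645) + Φ(−δ − 1.645) = Φ(0.736) + Φ(-4.026) = 0.7692 + 0.0000 = 0.7693.

Power ≈ 0.769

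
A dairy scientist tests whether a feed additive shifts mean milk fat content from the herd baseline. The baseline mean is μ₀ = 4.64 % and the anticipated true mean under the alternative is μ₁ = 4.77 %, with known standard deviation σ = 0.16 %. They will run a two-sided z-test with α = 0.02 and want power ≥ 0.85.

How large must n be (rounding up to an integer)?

Standardized effect: d = |μ₁ − μ₀| / σ = |4.77 − 4.64| / 0.16 = 0.8125
Set Φ(δ − 2.326) = 0.85; then δ − 2.326 = Φ⁻¹(0.85) = 1.036, giving δ = 3.363.
(The Φ(−δ − z_{α/2}) term is vanishingly small for δ > 0 and is dropped in the standard sample-size formula.)
δ = d·√n ⇒ n = (δ/d)² = (3.363 / 0.8125)² = 17.13.
Rounding up, n = 18.

n = 18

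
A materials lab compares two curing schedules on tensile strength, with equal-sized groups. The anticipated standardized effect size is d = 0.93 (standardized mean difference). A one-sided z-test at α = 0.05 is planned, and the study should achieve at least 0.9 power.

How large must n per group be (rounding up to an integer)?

n = 20 per group

Set Φ(δ − 1.645) = 0.9; then δ − 1.645 = Φ⁻¹(0.9) = 1.282, giving δ = 2.926.
δ = d·√(n/2) ⇒ n = 2(δ/d)² = 2 × (2.926 / 0.93)² = 19.80.
Round up to the next whole unit.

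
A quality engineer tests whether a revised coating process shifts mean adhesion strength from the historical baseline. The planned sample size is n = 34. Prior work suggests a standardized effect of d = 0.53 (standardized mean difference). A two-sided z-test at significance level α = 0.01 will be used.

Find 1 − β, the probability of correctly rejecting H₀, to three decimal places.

Noncentrality parameter: δ = d·√n = 0.53 × √34 = 3.0904
Two-sided α = 0.01 → critical value z_{0.005} = 2.576.
Power = Φ(δ − 2.576) + Φ(−δ − 2.576) = Φ(0.515) + Φ(-5.666) = 0.6966 + 0.0000 = 0.6966.

Power ≈ 0.697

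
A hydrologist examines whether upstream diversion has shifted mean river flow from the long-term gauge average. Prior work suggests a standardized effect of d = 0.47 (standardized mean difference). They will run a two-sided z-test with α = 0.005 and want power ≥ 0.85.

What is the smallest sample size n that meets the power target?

Set Φ(δ − 2.807) = 0.85; then δ − 2.807 = Φ⁻¹(0.85) = 1.036, giving δ = 3.843.
(The Φ(−δ − z_{α/2}) term is vanishingly small for δ > 0 and is dropped in the standard sample-size formula.)
δ = d·√n ⇒ n = (δ/d)² = (3.843 / 0.47)² = 66.87.
Round up to the next whole unit.

n = 67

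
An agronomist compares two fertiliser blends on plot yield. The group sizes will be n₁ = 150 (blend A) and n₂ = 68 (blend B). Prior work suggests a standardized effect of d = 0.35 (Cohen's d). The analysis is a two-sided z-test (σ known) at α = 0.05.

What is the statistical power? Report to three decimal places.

Noncentrality parameter: δ = d / √(1/n₁ + 1/n₂) = 0.35 / √(1/150 + 1/68) = 2.3941
Critical value for a two-sided test at α = 0.05: z_{α/2} = 1.960.
Power = Φ(δ − 1.960) + Φ(−δ − 1.960) = Φ(0.434) + Φ(-4.354) = 0.6679 + 0.0000 = 0.6679.

Power ≈ 0.668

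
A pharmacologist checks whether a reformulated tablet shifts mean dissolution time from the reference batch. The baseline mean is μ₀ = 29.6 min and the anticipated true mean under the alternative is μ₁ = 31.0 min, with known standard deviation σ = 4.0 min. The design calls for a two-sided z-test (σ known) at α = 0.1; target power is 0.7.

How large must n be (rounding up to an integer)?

Standardized effect: d = |μ₁ − μ₀| / σ = |31.0 − 29.6| / 4.0 = 0.3500
For power 0.7 need Φ(δ − z_{0.05}) = 0.7, so δ = z_{0.05} + z_{0.30} = 1.645 + 0.524 = 2.169.
(For δ > 0 the lower-tail rejection region contributes negligibly to power, so the one-term inversion is standard.)
δ = d·√n ⇒ n = (δ/d)² = (2.169 / 0.3500)² = 38.41.
Round up to the next whole unit.

n = 39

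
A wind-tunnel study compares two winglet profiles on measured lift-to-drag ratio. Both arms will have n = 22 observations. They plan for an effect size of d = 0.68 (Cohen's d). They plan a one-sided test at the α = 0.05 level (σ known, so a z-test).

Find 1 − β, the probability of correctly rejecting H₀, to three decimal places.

Noncentrality parameter: δ = d·√(n/2) = 0.68 × √(22/2) = 2.2553
One-sided α = 0.05 → critical value z_{0.05} = 1.645.
Power = P(Z > 1.645 − δ) = Φ(0.610) = 0.7292.

Power ≈ 0.729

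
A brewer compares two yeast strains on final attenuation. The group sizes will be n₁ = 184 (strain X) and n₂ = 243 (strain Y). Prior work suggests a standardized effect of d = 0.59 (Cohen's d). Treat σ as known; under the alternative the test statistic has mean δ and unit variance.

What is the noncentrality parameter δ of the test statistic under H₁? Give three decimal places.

δ = d / √(1/n₁ + 1/n₂) = 0.59 / √(1/184 + 1/243) = 6.0374

δ ≈ 6.037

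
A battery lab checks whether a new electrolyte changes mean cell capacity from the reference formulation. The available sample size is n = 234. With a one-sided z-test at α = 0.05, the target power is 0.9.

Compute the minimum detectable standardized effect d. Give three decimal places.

Need Φ(δ − 1.645) = 0.9, so δ = 1.645 + 1.282 = 2.926.
δ = d·√n ⇒ d = δ/√n = 2.926/√234 = 0.1913.

d ≈ 0.191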